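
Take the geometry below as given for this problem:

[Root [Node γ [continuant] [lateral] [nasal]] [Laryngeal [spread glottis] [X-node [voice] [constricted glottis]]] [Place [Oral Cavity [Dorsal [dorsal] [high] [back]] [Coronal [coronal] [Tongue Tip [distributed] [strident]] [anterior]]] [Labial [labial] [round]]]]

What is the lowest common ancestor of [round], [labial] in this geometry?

Labial

[round]: Root → Place → Labial → [round].
[labial]: Root → Place → Labial → [labial].
Labial is the lowest common ancestor — every listed feature sits under it, and no single subconstituent of Labial covers them all.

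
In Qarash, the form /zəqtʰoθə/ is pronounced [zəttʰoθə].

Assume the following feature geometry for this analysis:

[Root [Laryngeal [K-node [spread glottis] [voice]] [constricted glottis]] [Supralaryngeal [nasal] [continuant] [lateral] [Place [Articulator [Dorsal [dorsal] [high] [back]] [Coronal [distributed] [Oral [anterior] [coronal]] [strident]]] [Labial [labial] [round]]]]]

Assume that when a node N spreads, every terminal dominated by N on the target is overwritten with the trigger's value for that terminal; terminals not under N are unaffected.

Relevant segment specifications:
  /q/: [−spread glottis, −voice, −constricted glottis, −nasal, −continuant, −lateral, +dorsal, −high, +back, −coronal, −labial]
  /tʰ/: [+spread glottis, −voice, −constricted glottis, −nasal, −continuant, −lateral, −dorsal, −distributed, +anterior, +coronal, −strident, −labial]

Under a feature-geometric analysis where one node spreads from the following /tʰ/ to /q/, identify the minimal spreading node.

Articulator

/q/ and [t] differ in [coronal], [anterior], [distributed], [strident], [dorsal], [high], [back]; every other specified feature is identical.
In this geometry the lowest node dominating all of them is Articulator: every daughter of Articulator dominates only a proper subset, so no lower node suffices.
If Articulator spreads, every terminal under it takes /tʰ/'s value, producing [t] as observed.
[spread glottis], a feature on which the two segments disagree outside Articulator, is unchanged — nothing dominating it spread, and Articulator is the minimal sufficient constituent.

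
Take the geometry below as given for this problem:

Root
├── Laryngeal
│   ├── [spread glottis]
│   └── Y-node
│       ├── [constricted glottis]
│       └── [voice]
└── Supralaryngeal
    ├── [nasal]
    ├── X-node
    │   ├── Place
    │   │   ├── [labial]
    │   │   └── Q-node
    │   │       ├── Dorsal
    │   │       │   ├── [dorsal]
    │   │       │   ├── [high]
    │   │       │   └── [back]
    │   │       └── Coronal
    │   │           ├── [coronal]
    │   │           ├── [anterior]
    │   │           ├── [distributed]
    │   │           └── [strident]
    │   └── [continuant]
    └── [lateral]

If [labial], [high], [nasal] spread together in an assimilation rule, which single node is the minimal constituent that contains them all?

[labial]: Root → Supralaryngeal → X-node → Place → [labial].
[high]: Root → Supralaryngeal → X-node → Place → Q-node → Dorsal → [high].
[nasal]: Root → Supralaryngeal → [nasal].
The listed terminals split across distinct daughters of Supralaryngeal, so Supralaryngeal itself is the smallest node containing them all.

Supralaryngeal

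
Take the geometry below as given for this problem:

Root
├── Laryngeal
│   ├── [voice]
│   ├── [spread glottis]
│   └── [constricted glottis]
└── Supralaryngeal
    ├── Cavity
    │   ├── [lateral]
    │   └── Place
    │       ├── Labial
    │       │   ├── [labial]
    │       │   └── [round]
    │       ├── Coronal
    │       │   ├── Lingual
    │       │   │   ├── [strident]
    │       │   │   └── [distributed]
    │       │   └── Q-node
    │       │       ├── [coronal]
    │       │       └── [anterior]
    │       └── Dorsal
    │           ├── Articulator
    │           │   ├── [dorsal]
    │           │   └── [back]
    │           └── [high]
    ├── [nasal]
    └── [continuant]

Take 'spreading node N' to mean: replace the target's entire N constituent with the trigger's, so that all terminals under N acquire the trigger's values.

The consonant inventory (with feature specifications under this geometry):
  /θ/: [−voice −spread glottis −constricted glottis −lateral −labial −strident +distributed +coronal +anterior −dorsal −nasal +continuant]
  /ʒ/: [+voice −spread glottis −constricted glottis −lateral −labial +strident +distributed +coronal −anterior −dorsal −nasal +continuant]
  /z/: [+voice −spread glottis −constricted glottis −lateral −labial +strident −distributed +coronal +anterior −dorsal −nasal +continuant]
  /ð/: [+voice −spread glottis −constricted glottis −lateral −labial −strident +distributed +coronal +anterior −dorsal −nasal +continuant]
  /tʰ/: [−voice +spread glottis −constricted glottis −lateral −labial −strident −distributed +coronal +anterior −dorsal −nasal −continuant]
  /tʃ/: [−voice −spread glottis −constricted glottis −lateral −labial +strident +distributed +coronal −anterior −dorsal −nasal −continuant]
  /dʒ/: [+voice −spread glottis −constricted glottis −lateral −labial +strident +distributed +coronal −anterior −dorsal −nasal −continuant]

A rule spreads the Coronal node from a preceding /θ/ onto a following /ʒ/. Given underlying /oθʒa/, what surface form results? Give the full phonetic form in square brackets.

[oθða]

The Coronal node dominates the terminals [strident], [distributed], [coronal], [anterior].
Spreading Coronal from /θ/ onto /ʒ/ replaces those values with /θ/'s: [−strident], [+distributed], [+coronal], [+anterior]. Features outside Coronal ([voice], [spread glottis], [constricted glottis], …) stay as in /ʒ/.
This feature bundle is that of [ð], so /oθʒa/ surfaces as [oθða].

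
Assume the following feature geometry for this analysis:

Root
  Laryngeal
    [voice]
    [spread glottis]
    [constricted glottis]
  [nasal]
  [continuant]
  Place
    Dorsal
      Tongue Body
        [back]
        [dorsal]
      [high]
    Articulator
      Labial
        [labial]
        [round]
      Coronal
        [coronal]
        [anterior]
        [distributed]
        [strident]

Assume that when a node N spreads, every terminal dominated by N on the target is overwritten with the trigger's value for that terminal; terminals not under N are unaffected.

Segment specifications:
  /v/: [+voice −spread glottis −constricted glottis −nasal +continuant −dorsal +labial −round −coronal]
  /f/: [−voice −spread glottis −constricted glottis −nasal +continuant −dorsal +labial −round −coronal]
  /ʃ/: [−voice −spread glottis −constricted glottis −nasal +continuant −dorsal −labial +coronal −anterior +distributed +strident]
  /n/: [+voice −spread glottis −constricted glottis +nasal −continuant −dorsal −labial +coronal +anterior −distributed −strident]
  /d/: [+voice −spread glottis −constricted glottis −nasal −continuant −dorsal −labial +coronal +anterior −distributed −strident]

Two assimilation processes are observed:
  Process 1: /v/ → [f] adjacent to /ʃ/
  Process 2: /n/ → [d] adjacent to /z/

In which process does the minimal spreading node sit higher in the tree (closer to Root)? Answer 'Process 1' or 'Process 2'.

Process 1 alters [voice]; the lowest dominating node is [voice] (depth 2 from Root).
Process 2 alters [nasal]; the lowest dominating node is [nasal] (depth 1 from Root).
[nasal] is closer to Root than [voice], so Process 2 spreads the higher node.

Process 2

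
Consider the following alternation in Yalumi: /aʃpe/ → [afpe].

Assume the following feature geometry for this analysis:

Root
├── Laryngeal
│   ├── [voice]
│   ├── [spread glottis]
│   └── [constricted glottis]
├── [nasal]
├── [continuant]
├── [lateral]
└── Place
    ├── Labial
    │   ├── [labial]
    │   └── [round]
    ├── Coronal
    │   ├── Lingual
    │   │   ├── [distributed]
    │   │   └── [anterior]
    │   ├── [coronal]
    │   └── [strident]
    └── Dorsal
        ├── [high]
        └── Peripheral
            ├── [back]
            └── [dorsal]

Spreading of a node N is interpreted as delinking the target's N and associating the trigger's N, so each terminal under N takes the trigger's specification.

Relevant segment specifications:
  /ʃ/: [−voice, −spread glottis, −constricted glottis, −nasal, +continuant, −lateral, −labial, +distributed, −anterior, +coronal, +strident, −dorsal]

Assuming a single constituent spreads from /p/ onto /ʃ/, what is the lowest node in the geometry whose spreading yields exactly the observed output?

/ʃ/ and [f] differ in [labial], [round], [coronal], [anterior], [distributed], [strident]; every other specified feature is identical.
Tracing each changed feature up the tree, the paths first meet at Place; any lower node misses at least one of them.
If Place spreads, every terminal under it takes /p/'s value, producing [f] as observed.
[continuant] — on which /p/ differs from /ʃ/ — is unchanged, so Root cannot have spread; the constituent is no larger than Place.

Place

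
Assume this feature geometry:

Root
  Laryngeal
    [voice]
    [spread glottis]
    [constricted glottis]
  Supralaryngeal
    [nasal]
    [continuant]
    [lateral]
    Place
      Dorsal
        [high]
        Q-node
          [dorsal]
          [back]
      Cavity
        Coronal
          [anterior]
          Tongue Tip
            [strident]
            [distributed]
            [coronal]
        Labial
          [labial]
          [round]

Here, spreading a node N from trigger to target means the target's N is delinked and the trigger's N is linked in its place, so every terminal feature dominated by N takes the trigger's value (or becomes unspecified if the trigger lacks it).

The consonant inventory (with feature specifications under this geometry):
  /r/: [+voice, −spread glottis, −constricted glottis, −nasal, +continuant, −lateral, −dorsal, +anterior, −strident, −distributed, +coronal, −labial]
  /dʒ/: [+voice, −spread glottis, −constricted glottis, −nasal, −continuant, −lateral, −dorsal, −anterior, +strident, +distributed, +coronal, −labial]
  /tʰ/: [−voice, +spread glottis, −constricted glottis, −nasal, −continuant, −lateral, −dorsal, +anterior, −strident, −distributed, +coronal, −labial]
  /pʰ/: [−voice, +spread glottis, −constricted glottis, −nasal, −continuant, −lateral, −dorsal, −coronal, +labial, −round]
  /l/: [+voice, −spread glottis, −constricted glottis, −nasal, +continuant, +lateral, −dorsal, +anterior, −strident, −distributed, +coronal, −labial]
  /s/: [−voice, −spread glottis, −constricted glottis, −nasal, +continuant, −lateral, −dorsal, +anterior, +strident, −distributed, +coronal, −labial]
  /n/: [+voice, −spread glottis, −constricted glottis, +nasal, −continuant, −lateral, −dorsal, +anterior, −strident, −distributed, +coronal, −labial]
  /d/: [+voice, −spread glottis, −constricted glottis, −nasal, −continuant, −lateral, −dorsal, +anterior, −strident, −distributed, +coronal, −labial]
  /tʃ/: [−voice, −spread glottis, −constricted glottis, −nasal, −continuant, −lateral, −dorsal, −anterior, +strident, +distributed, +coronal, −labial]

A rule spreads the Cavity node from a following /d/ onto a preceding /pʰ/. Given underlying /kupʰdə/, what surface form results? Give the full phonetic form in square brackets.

Terminals under Cavity in this geometry: [anterior], [strident], [distributed], [coronal], [labial], [round].
After delinking /pʰ/'s Cavity and linking /d/'s, the affected terminals become [+anterior], [−strident], [−distributed], [+coronal], [−labial]; [voice], [spread glottis], [constricted glottis], … (outside Cavity) are retained from /pʰ/.
The resulting bundle matches /tʰ/ in the inventory; substituting it for /pʰ/ gives [kutʰdə].

[kutʰdə]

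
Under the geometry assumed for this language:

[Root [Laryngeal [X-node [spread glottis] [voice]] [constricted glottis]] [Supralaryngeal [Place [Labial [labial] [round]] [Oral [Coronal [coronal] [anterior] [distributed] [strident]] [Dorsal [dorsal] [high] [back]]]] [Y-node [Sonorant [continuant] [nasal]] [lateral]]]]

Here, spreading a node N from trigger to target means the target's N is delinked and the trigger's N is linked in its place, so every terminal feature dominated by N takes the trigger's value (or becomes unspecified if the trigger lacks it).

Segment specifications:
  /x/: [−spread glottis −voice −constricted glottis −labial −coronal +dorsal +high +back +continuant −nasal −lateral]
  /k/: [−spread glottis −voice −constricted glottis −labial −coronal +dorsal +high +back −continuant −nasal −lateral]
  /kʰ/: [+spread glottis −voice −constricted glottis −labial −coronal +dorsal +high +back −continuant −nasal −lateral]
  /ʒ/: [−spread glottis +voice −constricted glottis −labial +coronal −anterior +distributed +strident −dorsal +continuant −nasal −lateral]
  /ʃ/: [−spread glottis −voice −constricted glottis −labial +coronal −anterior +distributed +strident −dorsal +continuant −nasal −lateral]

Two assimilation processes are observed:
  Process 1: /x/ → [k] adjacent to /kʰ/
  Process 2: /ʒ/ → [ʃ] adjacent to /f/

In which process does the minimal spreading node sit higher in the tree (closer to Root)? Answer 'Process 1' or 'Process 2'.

Process 2

In Process 1, [continuant] changes, so the minimal spreading node is [continuant] at depth 4.
In Process 2, [voice] changes, so the minimal spreading node is [voice] at depth 3.
Depth 3 < depth 4; Process 2 involves the structurally higher constituent [voice].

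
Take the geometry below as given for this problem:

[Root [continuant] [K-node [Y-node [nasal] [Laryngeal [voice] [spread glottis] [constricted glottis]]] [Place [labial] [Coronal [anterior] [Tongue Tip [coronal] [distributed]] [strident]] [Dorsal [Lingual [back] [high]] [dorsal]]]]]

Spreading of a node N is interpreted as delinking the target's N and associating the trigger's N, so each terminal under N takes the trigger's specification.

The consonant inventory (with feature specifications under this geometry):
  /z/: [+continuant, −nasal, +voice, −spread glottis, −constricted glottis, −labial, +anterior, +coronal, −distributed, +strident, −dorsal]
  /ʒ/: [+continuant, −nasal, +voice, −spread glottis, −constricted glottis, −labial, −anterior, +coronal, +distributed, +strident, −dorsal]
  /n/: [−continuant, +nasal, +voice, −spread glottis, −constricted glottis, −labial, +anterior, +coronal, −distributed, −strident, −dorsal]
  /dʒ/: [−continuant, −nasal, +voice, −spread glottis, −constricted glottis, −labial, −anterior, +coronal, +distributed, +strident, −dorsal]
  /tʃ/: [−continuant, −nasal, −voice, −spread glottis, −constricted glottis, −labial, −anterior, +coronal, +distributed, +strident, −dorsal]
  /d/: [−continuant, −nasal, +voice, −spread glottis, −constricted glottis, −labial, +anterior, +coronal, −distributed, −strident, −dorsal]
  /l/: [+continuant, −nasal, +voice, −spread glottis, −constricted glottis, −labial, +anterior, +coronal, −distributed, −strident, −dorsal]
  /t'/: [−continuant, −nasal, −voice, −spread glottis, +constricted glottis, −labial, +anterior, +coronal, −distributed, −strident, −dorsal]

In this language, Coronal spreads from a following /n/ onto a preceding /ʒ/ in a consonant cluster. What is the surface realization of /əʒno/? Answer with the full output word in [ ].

[əlno]

Coronal immediately or transitively dominates [anterior], [coronal], [distributed], [strident].
The target acquires /n/'s values for everything under Coronal — [+anterior], [+coronal], [−distributed], [−strident] — while keeping its own [continuant], [nasal], [voice], ….
The resulting bundle matches /l/ in the inventory; substituting it for /ʒ/ gives [əlno].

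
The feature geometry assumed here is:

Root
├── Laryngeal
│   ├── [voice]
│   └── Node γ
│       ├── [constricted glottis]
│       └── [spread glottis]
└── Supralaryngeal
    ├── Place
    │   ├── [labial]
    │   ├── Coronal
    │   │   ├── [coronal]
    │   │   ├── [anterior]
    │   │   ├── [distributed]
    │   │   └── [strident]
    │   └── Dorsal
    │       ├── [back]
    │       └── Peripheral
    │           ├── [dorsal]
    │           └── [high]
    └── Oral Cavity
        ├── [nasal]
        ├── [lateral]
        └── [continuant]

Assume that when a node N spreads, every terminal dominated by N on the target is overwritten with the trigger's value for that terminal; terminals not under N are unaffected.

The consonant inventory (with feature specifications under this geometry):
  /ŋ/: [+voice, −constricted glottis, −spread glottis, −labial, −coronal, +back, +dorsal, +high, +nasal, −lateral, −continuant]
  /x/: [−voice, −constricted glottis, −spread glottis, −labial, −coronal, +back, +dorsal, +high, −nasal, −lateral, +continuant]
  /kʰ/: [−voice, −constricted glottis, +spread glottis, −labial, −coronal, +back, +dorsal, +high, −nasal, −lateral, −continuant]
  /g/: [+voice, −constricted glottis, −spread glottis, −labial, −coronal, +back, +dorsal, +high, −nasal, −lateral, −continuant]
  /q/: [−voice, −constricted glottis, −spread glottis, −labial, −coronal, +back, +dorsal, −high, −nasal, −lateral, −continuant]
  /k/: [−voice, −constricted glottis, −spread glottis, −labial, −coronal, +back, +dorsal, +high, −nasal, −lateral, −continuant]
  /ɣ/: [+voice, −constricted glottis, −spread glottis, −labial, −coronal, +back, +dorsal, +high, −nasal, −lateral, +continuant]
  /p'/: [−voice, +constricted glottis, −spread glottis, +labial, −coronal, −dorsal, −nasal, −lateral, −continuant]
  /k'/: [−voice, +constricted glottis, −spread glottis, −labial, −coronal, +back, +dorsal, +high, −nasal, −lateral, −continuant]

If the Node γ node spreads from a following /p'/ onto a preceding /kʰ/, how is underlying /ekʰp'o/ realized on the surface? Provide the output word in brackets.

The Node γ node dominates the terminals [constricted glottis], [spread glottis].
After delinking /kʰ/'s Node γ and linking /p'/'s, the affected terminals become [+constricted glottis], [−spread glottis]; [voice], [labial], [coronal], … (outside Node γ) are retained from /kʰ/.
Among the inventory, only /k'/ has exactly this specification, giving the surface form [ek'p'o].

[ek'p'o]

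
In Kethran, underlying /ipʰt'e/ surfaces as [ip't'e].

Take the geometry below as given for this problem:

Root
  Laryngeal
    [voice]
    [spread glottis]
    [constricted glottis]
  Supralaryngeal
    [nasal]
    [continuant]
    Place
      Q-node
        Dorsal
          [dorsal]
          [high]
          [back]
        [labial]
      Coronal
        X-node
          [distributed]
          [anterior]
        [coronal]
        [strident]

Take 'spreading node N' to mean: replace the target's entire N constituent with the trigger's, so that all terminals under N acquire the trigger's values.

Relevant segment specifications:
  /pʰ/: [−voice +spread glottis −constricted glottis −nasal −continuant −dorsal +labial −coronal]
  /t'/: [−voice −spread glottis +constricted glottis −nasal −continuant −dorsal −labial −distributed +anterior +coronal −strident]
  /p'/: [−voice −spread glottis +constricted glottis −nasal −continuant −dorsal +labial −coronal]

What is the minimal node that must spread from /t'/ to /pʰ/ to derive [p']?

Laryngeal

Comparing /pʰ/ with its surface form [p'], the features that change are [spread glottis], [constricted glottis].
The smallest constituent containing every changed terminal is Laryngeal — each of its daughters lacks at least one of the affected features.
If Laryngeal spreads, every terminal under it takes /t'/'s value, producing [p'] as observed.
Had Root spread, [coronal], [labial] would have taken /t'/'s values; they stay as in /pʰ/, confirming the spreading constituent is exactly Laryngeal.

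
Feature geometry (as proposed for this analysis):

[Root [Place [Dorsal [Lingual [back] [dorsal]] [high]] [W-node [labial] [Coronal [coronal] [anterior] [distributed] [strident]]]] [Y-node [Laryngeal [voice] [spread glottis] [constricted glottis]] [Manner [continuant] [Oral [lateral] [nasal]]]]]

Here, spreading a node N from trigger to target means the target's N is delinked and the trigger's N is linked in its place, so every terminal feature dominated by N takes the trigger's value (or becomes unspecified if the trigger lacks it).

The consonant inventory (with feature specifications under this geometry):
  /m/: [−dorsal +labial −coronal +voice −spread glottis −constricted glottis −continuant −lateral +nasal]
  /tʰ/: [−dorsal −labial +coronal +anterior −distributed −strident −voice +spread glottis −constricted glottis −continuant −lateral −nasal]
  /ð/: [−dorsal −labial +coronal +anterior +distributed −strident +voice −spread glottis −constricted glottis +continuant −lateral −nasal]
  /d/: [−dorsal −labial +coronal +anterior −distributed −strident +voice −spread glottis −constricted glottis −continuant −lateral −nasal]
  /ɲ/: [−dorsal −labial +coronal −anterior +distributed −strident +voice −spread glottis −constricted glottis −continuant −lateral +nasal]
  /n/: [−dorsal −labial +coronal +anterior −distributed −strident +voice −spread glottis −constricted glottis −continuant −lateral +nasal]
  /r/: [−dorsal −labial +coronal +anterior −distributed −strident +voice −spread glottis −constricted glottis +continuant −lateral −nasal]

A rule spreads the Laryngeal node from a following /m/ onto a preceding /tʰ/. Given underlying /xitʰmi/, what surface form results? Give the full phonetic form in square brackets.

[xidmi]

Laryngeal immediately or transitively dominates [voice], [spread glottis], [constricted glottis].
Spreading Laryngeal from /m/ onto /tʰ/ replaces those values with /m/'s: [+voice], [−spread glottis], [−constricted glottis]. Features outside Laryngeal ([dorsal], [labial], [coronal], …) stay as in /tʰ/.
Among the inventory, only /d/ has exactly this specification, giving the surface form [xidmi].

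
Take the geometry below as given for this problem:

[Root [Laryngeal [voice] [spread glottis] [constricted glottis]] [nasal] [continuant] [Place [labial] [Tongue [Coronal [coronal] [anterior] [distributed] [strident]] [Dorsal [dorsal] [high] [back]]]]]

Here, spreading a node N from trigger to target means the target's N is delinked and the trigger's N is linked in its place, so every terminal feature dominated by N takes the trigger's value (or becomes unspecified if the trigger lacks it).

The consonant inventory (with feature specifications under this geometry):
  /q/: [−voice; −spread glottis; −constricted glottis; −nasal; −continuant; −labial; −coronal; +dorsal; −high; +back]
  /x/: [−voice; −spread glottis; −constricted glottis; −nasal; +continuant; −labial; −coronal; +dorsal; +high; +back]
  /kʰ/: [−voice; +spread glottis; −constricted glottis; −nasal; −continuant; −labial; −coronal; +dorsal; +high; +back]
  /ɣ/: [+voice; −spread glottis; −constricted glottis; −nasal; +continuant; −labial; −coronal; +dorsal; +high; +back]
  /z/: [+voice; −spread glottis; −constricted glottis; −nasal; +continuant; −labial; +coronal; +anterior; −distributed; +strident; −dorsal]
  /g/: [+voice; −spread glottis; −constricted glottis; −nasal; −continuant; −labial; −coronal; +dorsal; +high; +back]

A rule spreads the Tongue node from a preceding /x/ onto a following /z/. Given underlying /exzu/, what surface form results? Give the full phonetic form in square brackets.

[exɣu]

The Tongue node dominates the terminals [coronal], [anterior], [distributed], [strident], [dorsal], [high], [back].
The target acquires /x/'s values for everything under Tongue — [−coronal], [+dorsal], [+high], [+back] — while keeping its own [voice], [spread glottis], [constricted glottis], ….
Among the inventory, only /ɣ/ has exactly this specification, giving the surface form [exɣu].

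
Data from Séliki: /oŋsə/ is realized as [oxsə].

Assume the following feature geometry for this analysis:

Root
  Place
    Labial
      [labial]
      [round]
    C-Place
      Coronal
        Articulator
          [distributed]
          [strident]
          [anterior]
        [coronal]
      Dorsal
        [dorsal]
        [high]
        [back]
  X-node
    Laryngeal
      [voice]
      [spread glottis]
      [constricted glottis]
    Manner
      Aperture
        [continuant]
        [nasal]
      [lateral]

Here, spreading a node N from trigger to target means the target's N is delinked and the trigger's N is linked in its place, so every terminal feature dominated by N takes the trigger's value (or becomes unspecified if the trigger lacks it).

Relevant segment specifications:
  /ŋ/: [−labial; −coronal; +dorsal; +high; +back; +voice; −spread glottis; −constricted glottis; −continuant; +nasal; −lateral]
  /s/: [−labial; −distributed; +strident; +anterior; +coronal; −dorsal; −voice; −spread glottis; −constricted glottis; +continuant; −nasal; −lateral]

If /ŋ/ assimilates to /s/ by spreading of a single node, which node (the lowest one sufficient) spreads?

/ŋ/ and [x] differ in [voice], [nasal], [continuant]; every other specified feature is identical.
The smallest constituent containing every changed terminal is X-node — each of its daughters lacks at least one of the affected features.
Delinking /ŋ/'s X-node and associating /s/'s X-node gives precisely the feature bundle of [x].
Since [dorsal], [coronal] are preserved even though /s/ disagrees there, no node above X-node spread.

X-node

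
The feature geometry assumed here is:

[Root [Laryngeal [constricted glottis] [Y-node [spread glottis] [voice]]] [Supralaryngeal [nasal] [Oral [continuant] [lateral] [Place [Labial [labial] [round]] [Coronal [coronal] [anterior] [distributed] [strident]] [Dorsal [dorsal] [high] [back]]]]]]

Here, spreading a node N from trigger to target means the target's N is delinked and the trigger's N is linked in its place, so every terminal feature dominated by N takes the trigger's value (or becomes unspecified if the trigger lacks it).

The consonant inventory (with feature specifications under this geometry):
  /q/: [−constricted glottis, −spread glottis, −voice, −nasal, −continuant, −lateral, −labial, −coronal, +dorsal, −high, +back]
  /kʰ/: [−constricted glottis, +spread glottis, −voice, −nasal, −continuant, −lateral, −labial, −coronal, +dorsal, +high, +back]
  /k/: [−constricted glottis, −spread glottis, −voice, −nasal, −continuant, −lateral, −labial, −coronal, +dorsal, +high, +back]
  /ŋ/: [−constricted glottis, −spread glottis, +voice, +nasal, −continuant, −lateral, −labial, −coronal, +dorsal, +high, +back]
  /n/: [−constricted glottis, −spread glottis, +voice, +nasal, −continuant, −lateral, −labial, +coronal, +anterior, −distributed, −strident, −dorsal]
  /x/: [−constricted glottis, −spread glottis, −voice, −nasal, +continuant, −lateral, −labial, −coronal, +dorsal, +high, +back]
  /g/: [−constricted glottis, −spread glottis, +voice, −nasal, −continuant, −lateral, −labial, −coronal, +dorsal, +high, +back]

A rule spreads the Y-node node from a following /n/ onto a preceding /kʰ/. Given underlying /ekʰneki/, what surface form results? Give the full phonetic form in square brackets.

[egneki]

The Y-node node dominates the terminals [spread glottis], [voice].
The target acquires /n/'s values for everything under Y-node — [−spread glottis], [+voice] — while keeping its own [constricted glottis], [nasal], [continuant], ….
Among the inventory, only /g/ has exactly this specification, giving the surface form [egneki].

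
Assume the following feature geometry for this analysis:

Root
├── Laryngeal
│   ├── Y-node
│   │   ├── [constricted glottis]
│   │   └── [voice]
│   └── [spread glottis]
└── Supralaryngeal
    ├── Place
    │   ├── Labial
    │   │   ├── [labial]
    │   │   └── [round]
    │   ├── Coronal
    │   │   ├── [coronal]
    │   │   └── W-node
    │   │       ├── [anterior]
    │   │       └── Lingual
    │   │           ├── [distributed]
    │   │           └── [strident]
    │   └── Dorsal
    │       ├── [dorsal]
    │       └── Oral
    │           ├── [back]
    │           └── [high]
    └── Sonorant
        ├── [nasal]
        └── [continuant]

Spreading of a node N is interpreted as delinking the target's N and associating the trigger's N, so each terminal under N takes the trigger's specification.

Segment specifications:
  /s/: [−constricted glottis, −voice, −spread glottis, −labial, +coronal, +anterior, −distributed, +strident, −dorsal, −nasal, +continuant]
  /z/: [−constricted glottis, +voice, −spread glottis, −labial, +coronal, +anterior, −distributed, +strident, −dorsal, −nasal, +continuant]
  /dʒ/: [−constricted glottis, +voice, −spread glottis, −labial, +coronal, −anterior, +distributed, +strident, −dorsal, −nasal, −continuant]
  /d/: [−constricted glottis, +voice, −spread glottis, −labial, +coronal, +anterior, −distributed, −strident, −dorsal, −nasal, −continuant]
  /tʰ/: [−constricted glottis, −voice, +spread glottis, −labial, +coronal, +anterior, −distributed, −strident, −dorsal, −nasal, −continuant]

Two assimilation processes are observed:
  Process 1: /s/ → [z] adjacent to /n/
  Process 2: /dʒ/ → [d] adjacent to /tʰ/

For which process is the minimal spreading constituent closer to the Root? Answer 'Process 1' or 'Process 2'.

Process 1 alters [voice]; the lowest dominating node is [voice] (depth 3 from Root).
Process 2 alters [anterior], [distributed], [strident]; the lowest common ancestor is W-node (depth 4 from Root).
[voice] is closer to Root than W-node, so Process 1 spreads the higher node.

Process 1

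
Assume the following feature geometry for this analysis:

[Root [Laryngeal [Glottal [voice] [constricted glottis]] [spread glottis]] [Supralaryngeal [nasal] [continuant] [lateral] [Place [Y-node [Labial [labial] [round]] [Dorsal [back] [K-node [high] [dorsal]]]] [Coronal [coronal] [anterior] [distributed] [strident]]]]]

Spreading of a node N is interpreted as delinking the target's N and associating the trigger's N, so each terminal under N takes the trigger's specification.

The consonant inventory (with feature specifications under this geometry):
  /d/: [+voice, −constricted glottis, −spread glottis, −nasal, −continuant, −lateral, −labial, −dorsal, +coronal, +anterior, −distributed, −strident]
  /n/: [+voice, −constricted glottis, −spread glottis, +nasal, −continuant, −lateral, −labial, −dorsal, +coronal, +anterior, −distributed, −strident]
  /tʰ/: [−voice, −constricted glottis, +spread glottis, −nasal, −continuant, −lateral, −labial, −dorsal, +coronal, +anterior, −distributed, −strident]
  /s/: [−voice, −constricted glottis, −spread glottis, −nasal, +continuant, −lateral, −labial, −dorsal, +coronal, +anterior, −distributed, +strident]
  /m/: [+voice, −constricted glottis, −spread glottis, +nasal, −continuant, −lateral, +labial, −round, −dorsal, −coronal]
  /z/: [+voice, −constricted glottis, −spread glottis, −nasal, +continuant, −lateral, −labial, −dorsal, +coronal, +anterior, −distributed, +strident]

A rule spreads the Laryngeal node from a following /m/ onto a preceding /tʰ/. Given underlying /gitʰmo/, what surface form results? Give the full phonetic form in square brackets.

[gidmo]

The Laryngeal node dominates the terminals [voice], [constricted glottis], [spread glottis].
After delinking /tʰ/'s Laryngeal and linking /m/'s, the affected terminals become [+voice], [−constricted glottis], [−spread glottis]; [nasal], [continuant], [lateral], … (outside Laryngeal) are retained from /tʰ/.
The resulting bundle matches /d/ in the inventory; substituting it for /tʰ/ gives [gidmo].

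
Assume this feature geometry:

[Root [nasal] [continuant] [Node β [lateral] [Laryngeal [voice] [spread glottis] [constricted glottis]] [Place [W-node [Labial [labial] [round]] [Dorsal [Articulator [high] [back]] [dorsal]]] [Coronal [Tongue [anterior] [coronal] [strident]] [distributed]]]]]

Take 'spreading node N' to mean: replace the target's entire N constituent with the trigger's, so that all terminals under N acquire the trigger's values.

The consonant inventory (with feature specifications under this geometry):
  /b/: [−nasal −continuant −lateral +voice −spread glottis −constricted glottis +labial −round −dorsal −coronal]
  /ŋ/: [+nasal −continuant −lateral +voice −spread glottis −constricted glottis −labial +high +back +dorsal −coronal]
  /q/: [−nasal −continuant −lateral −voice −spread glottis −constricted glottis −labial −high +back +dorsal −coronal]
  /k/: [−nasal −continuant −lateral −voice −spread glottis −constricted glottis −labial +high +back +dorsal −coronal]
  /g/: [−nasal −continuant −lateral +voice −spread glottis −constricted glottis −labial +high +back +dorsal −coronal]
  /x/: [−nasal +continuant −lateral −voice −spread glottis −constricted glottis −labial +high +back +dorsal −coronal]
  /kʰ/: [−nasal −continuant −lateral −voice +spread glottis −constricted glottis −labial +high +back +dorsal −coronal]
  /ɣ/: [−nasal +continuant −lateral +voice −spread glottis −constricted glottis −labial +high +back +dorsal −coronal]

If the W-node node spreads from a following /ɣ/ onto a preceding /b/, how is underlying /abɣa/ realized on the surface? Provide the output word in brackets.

W-node immediately or transitively dominates [labial], [round], [high], [back], [dorsal].
The target acquires /ɣ/'s values for everything under W-node — [−labial], [+high], [+back], [+dorsal] — while keeping its own [nasal], [continuant], [lateral], ….
Among the inventory, only /g/ has exactly this specification, giving the surface form [agɣa].

[agɣa]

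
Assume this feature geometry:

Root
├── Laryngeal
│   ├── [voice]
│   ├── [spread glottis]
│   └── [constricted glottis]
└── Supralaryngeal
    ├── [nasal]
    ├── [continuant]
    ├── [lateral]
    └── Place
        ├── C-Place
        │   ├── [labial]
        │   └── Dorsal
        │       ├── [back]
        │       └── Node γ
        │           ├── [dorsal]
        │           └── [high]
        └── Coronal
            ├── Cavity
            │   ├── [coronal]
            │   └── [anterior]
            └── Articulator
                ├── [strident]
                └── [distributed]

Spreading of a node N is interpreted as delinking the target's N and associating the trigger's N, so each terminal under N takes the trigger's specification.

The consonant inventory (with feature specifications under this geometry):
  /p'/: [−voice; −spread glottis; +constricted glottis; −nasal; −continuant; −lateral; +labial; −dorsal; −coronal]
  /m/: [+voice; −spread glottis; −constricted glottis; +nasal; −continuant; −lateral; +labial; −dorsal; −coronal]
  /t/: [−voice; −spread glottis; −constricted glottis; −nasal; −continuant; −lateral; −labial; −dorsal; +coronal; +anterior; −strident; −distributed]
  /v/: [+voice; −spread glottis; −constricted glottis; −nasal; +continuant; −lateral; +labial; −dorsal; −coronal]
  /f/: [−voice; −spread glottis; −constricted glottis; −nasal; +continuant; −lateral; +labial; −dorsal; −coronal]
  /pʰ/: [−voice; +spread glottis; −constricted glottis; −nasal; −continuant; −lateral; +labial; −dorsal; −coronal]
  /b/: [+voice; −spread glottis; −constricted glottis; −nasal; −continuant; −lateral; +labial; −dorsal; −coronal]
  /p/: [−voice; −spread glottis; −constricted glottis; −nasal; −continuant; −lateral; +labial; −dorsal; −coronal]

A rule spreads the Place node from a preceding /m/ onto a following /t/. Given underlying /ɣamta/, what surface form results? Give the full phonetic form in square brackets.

Terminals under Place in this geometry: [labial], [back], [dorsal], [high], [coronal], [anterior], [strident], [distributed].
The target acquires /m/'s values for everything under Place — [+labial], [−dorsal], [−coronal] — while keeping its own [voice], [spread glottis], [constricted glottis], ….
The resulting bundle matches /p/ in the inventory; substituting it for /t/ gives [ɣampa].

[ɣampa]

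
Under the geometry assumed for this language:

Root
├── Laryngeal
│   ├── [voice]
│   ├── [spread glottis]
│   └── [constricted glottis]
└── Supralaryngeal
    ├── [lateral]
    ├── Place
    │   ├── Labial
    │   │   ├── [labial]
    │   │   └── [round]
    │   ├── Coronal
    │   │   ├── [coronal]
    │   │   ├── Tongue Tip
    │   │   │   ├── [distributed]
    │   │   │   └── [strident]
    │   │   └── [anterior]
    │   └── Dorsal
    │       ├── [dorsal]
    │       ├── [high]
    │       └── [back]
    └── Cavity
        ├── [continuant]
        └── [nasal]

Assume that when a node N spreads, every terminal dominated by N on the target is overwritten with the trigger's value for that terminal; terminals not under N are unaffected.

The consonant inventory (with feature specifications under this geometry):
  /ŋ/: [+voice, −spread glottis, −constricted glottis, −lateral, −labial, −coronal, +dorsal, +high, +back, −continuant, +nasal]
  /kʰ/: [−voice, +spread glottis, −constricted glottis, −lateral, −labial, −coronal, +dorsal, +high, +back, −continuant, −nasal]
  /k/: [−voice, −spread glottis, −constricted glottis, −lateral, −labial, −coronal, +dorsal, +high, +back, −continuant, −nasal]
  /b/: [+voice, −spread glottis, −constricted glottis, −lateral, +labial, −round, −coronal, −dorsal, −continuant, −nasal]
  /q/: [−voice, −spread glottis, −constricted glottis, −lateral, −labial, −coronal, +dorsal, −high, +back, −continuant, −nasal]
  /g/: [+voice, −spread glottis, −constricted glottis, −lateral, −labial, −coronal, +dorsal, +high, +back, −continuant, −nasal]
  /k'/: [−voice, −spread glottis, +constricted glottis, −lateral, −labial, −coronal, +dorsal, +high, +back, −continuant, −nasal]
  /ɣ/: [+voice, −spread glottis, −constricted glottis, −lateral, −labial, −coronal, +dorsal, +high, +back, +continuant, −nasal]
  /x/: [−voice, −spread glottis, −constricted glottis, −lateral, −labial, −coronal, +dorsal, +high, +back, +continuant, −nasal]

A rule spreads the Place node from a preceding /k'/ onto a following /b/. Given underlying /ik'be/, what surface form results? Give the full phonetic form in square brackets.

[ik'ge]

Place immediately or transitively dominates [labial], [round], [coronal], [distributed], [strident], [anterior], [dorsal], [high], [back].
Spreading Place from /k'/ onto /b/ replaces those values with /k'/'s: [−labial], [−coronal], [+dorsal], [+high], [+back]. Features outside Place ([voice], [spread glottis], [constricted glottis], …) stay as in /b/.
The resulting bundle matches /g/ in the inventory; substituting it for /b/ gives [ik'ge].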